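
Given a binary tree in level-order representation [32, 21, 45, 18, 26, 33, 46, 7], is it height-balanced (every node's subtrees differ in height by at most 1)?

Tree (level-order array): [32, 21, 45, 18, 26, 33, 46, 7]
Definition: a tree is height-balanced if, at every node, |h(left) - h(right)| <= 1 (empty subtree has height -1).
Bottom-up per-node check:
  node 7: h_left=-1, h_right=-1, diff=0 [OK], height=0
  node 18: h_left=0, h_right=-1, diff=1 [OK], height=1
  node 26: h_left=-1, h_right=-1, diff=0 [OK], height=0
  node 21: h_left=1, h_right=0, diff=1 [OK], height=2
  node 33: h_left=-1, h_right=-1, diff=0 [OK], height=0
  node 46: h_left=-1, h_right=-1, diff=0 [OK], height=0
  node 45: h_left=0, h_right=0, diff=0 [OK], height=1
  node 32: h_left=2, h_right=1, diff=1 [OK], height=3
All nodes satisfy the balance condition.
Result: Balanced


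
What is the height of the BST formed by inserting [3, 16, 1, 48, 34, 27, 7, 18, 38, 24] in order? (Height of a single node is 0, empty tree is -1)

Insertion order: [3, 16, 1, 48, 34, 27, 7, 18, 38, 24]
Tree (level-order array): [3, 1, 16, None, None, 7, 48, None, None, 34, None, 27, 38, 18, None, None, None, None, 24]
Compute height bottom-up (empty subtree = -1):
  height(1) = 1 + max(-1, -1) = 0
  height(7) = 1 + max(-1, -1) = 0
  height(24) = 1 + max(-1, -1) = 0
  height(18) = 1 + max(-1, 0) = 1
  height(27) = 1 + max(1, -1) = 2
  height(38) = 1 + max(-1, -1) = 0
  height(34) = 1 + max(2, 0) = 3
  height(48) = 1 + max(3, -1) = 4
  height(16) = 1 + max(0, 4) = 5
  height(3) = 1 + max(0, 5) = 6
Height = 6


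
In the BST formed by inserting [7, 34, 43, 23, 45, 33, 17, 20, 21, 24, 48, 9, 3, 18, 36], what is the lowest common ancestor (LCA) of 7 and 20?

Tree insertion order: [7, 34, 43, 23, 45, 33, 17, 20, 21, 24, 48, 9, 3, 18, 36]
Tree (level-order array): [7, 3, 34, None, None, 23, 43, 17, 33, 36, 45, 9, 20, 24, None, None, None, None, 48, None, None, 18, 21]
In a BST, the LCA of p=7, q=20 is the first node v on the
root-to-leaf path with p <= v <= q (go left if both < v, right if both > v).
Walk from root:
  at 7: 7 <= 7 <= 20, this is the LCA
LCA = 7


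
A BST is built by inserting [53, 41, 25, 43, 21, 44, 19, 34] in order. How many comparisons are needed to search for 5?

Search path for 5: 53 -> 41 -> 25 -> 21 -> 19
Found: False
Comparisons: 5


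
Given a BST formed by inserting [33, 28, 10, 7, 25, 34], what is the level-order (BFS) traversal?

Tree insertion order: [33, 28, 10, 7, 25, 34]
Tree (level-order array): [33, 28, 34, 10, None, None, None, 7, 25]
BFS from the root, enqueuing left then right child of each popped node:
  queue [33] -> pop 33, enqueue [28, 34], visited so far: [33]
  queue [28, 34] -> pop 28, enqueue [10], visited so far: [33, 28]
  queue [34, 10] -> pop 34, enqueue [none], visited so far: [33, 28, 34]
  queue [10] -> pop 10, enqueue [7, 25], visited so far: [33, 28, 34, 10]
  queue [7, 25] -> pop 7, enqueue [none], visited so far: [33, 28, 34, 10, 7]
  queue [25] -> pop 25, enqueue [none], visited so far: [33, 28, 34, 10, 7, 25]
Result: [33, 28, 34, 10, 7, 25]


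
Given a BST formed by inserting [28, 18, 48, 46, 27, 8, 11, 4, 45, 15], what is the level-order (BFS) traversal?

Tree insertion order: [28, 18, 48, 46, 27, 8, 11, 4, 45, 15]
Tree (level-order array): [28, 18, 48, 8, 27, 46, None, 4, 11, None, None, 45, None, None, None, None, 15]
BFS from the root, enqueuing left then right child of each popped node:
  queue [28] -> pop 28, enqueue [18, 48], visited so far: [28]
  queue [18, 48] -> pop 18, enqueue [8, 27], visited so far: [28, 18]
  queue [48, 8, 27] -> pop 48, enqueue [46], visited so far: [28, 18, 48]
  queue [8, 27, 46] -> pop 8, enqueue [4, 11], visited so far: [28, 18, 48, 8]
  queue [27, 46, 4, 11] -> pop 27, enqueue [none], visited so far: [28, 18, 48, 8, 27]
  queue [46, 4, 11] -> pop 46, enqueue [45], visited so far: [28, 18, 48, 8, 27, 46]
  queue [4, 11, 45] -> pop 4, enqueue [none], visited so far: [28, 18, 48, 8, 27, 46, 4]
  queue [11, 45] -> pop 11, enqueue [15], visited so far: [28, 18, 48, 8, 27, 46, 4, 11]
  queue [45, 15] -> pop 45, enqueue [none], visited so far: [28, 18, 48, 8, 27, 46, 4, 11, 45]
  queue [15] -> pop 15, enqueue [none], visited so far: [28, 18, 48, 8, 27, 46, 4, 11, 45, 15]
Result: [28, 18, 48, 8, 27, 46, 4, 11, 45, 15]


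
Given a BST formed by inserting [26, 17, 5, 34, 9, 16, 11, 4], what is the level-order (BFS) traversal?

Tree insertion order: [26, 17, 5, 34, 9, 16, 11, 4]
Tree (level-order array): [26, 17, 34, 5, None, None, None, 4, 9, None, None, None, 16, 11]
BFS from the root, enqueuing left then right child of each popped node:
  queue [26] -> pop 26, enqueue [17, 34], visited so far: [26]
  queue [17, 34] -> pop 17, enqueue [5], visited so far: [26, 17]
  queue [34, 5] -> pop 34, enqueue [none], visited so far: [26, 17, 34]
  queue [5] -> pop 5, enqueue [4, 9], visited so far: [26, 17, 34, 5]
  queue [4, 9] -> pop 4, enqueue [none], visited so far: [26, 17, 34, 5, 4]
  queue [9] -> pop 9, enqueue [16], visited so far: [26, 17, 34, 5, 4, 9]
  queue [16] -> pop 16, enqueue [11], visited so far: [26, 17, 34, 5, 4, 9, 16]
  queue [11] -> pop 11, enqueue [none], visited so far: [26, 17, 34, 5, 4, 9, 16, 11]
Result: [26, 17, 34, 5, 4, 9, 16, 11]


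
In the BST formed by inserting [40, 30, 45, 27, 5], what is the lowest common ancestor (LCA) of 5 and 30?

Tree insertion order: [40, 30, 45, 27, 5]
Tree (level-order array): [40, 30, 45, 27, None, None, None, 5]
In a BST, the LCA of p=5, q=30 is the first node v on the
root-to-leaf path with p <= v <= q (go left if both < v, right if both > v).
Walk from root:
  at 40: both 5 and 30 < 40, go left
  at 30: 5 <= 30 <= 30, this is the LCA
LCA = 30


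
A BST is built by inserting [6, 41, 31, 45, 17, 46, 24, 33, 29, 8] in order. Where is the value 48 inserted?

Starting tree (level order): [6, None, 41, 31, 45, 17, 33, None, 46, 8, 24, None, None, None, None, None, None, None, 29]
Insertion path: 6 -> 41 -> 45 -> 46
Result: insert 48 as right child of 46
Final tree (level order): [6, None, 41, 31, 45, 17, 33, None, 46, 8, 24, None, None, None, 48, None, None, None, 29]


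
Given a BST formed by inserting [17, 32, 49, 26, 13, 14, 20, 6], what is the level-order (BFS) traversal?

Tree insertion order: [17, 32, 49, 26, 13, 14, 20, 6]
Tree (level-order array): [17, 13, 32, 6, 14, 26, 49, None, None, None, None, 20]
BFS from the root, enqueuing left then right child of each popped node:
  queue [17] -> pop 17, enqueue [13, 32], visited so far: [17]
  queue [13, 32] -> pop 13, enqueue [6, 14], visited so far: [17, 13]
  queue [32, 6, 14] -> pop 32, enqueue [26, 49], visited so far: [17, 13, 32]
  queue [6, 14, 26, 49] -> pop 6, enqueue [none], visited so far: [17, 13, 32, 6]
  queue [14, 26, 49] -> pop 14, enqueue [none], visited so far: [17, 13, 32, 6, 14]
  queue [26, 49] -> pop 26, enqueue [20], visited so far: [17, 13, 32, 6, 14, 26]
  queue [49, 20] -> pop 49, enqueue [none], visited so far: [17, 13, 32, 6, 14, 26, 49]
  queue [20] -> pop 20, enqueue [none], visited so far: [17, 13, 32, 6, 14, 26, 49, 20]
Result: [17, 13, 32, 6, 14, 26, 49, 20]


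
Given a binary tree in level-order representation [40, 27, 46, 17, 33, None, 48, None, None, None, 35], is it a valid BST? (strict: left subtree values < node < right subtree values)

Level-order array: [40, 27, 46, 17, 33, None, 48, None, None, None, 35]
Validate using subtree bounds (lo, hi): at each node, require lo < value < hi,
then recurse left with hi=value and right with lo=value.
Preorder trace (stopping at first violation):
  at node 40 with bounds (-inf, +inf): OK
  at node 27 with bounds (-inf, 40): OK
  at node 17 with bounds (-inf, 27): OK
  at node 33 with bounds (27, 40): OK
  at node 35 with bounds (33, 40): OK
  at node 46 with bounds (40, +inf): OK
  at node 48 with bounds (46, +inf): OK
No violation found at any node.
Result: Valid BST


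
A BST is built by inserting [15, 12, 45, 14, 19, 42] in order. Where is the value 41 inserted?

Starting tree (level order): [15, 12, 45, None, 14, 19, None, None, None, None, 42]
Insertion path: 15 -> 45 -> 19 -> 42
Result: insert 41 as left child of 42
Final tree (level order): [15, 12, 45, None, 14, 19, None, None, None, None, 42, 41]


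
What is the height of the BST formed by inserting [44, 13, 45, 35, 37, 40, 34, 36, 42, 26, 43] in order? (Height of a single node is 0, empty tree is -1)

Insertion order: [44, 13, 45, 35, 37, 40, 34, 36, 42, 26, 43]
Tree (level-order array): [44, 13, 45, None, 35, None, None, 34, 37, 26, None, 36, 40, None, None, None, None, None, 42, None, 43]
Compute height bottom-up (empty subtree = -1):
  height(26) = 1 + max(-1, -1) = 0
  height(34) = 1 + max(0, -1) = 1
  height(36) = 1 + max(-1, -1) = 0
  height(43) = 1 + max(-1, -1) = 0
  height(42) = 1 + max(-1, 0) = 1
  height(40) = 1 + max(-1, 1) = 2
  height(37) = 1 + max(0, 2) = 3
  height(35) = 1 + max(1, 3) = 4
  height(13) = 1 + max(-1, 4) = 5
  height(45) = 1 + max(-1, -1) = 0
  height(44) = 1 + max(5, 0) = 6
Height = 6


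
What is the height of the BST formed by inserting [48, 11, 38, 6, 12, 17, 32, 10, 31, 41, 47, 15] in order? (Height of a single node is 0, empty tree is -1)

Insertion order: [48, 11, 38, 6, 12, 17, 32, 10, 31, 41, 47, 15]
Tree (level-order array): [48, 11, None, 6, 38, None, 10, 12, 41, None, None, None, 17, None, 47, 15, 32, None, None, None, None, 31]
Compute height bottom-up (empty subtree = -1):
  height(10) = 1 + max(-1, -1) = 0
  height(6) = 1 + max(-1, 0) = 1
  height(15) = 1 + max(-1, -1) = 0
  height(31) = 1 + max(-1, -1) = 0
  height(32) = 1 + max(0, -1) = 1
  height(17) = 1 + max(0, 1) = 2
  height(12) = 1 + max(-1, 2) = 3
  height(47) = 1 + max(-1, -1) = 0
  height(41) = 1 + max(-1, 0) = 1
  height(38) = 1 + max(3, 1) = 4
  height(11) = 1 + max(1, 4) = 5
  height(48) = 1 + max(5, -1) = 6
Height = 6


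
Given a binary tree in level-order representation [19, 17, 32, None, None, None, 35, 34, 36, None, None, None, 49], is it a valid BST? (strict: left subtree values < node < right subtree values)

Level-order array: [19, 17, 32, None, None, None, 35, 34, 36, None, None, None, 49]
Validate using subtree bounds (lo, hi): at each node, require lo < value < hi,
then recurse left with hi=value and right with lo=value.
Preorder trace (stopping at first violation):
  at node 19 with bounds (-inf, +inf): OK
  at node 17 with bounds (-inf, 19): OK
  at node 32 with bounds (19, +inf): OK
  at node 35 with bounds (32, +inf): OK
  at node 34 with bounds (32, 35): OK
  at node 36 with bounds (35, +inf): OK
  at node 49 with bounds (36, +inf): OK
No violation found at any node.
Result: Valid BST


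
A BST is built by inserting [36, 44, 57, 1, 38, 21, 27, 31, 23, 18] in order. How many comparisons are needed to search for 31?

Search path for 31: 36 -> 1 -> 21 -> 27 -> 31
Found: True
Comparisons: 5


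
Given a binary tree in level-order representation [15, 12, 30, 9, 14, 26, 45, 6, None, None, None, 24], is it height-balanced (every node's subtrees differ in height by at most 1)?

Tree (level-order array): [15, 12, 30, 9, 14, 26, 45, 6, None, None, None, 24]
Definition: a tree is height-balanced if, at every node, |h(left) - h(right)| <= 1 (empty subtree has height -1).
Bottom-up per-node check:
  node 6: h_left=-1, h_right=-1, diff=0 [OK], height=0
  node 9: h_left=0, h_right=-1, diff=1 [OK], height=1
  node 14: h_left=-1, h_right=-1, diff=0 [OK], height=0
  node 12: h_left=1, h_right=0, diff=1 [OK], height=2
  node 24: h_left=-1, h_right=-1, diff=0 [OK], height=0
  node 26: h_left=0, h_right=-1, diff=1 [OK], height=1
  node 45: h_left=-1, h_right=-1, diff=0 [OK], height=0
  node 30: h_left=1, h_right=0, diff=1 [OK], height=2
  node 15: h_left=2, h_right=2, diff=0 [OK], height=3
All nodes satisfy the balance condition.
Result: Balanced


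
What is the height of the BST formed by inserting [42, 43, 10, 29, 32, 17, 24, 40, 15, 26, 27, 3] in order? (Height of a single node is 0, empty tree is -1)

Insertion order: [42, 43, 10, 29, 32, 17, 24, 40, 15, 26, 27, 3]
Tree (level-order array): [42, 10, 43, 3, 29, None, None, None, None, 17, 32, 15, 24, None, 40, None, None, None, 26, None, None, None, 27]
Compute height bottom-up (empty subtree = -1):
  height(3) = 1 + max(-1, -1) = 0
  height(15) = 1 + max(-1, -1) = 0
  height(27) = 1 + max(-1, -1) = 0
  height(26) = 1 + max(-1, 0) = 1
  height(24) = 1 + max(-1, 1) = 2
  height(17) = 1 + max(0, 2) = 3
  height(40) = 1 + max(-1, -1) = 0
  height(32) = 1 + max(-1, 0) = 1
  height(29) = 1 + max(3, 1) = 4
  height(10) = 1 + max(0, 4) = 5
  height(43) = 1 + max(-1, -1) = 0
  height(42) = 1 + max(5, 0) = 6
Height = 6


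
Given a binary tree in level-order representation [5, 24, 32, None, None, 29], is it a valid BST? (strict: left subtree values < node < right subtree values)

Level-order array: [5, 24, 32, None, None, 29]
Validate using subtree bounds (lo, hi): at each node, require lo < value < hi,
then recurse left with hi=value and right with lo=value.
Preorder trace (stopping at first violation):
  at node 5 with bounds (-inf, +inf): OK
  at node 24 with bounds (-inf, 5): VIOLATION
Node 24 violates its bound: not (-inf < 24 < 5).
Result: Not a valid BST


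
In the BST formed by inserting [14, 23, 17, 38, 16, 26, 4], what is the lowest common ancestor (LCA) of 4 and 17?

Tree insertion order: [14, 23, 17, 38, 16, 26, 4]
Tree (level-order array): [14, 4, 23, None, None, 17, 38, 16, None, 26]
In a BST, the LCA of p=4, q=17 is the first node v on the
root-to-leaf path with p <= v <= q (go left if both < v, right if both > v).
Walk from root:
  at 14: 4 <= 14 <= 17, this is the LCA
LCA = 14


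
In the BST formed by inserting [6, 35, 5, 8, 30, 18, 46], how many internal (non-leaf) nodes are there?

Tree built from: [6, 35, 5, 8, 30, 18, 46]
Tree (level-order array): [6, 5, 35, None, None, 8, 46, None, 30, None, None, 18]
Rule: An internal node has at least one child.
Per-node child counts:
  node 6: 2 child(ren)
  node 5: 0 child(ren)
  node 35: 2 child(ren)
  node 8: 1 child(ren)
  node 30: 1 child(ren)
  node 18: 0 child(ren)
  node 46: 0 child(ren)
Matching nodes: [6, 35, 8, 30]
Count of internal (non-leaf) nodes: 4


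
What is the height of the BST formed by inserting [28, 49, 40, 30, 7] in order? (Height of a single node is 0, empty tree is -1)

Insertion order: [28, 49, 40, 30, 7]
Tree (level-order array): [28, 7, 49, None, None, 40, None, 30]
Compute height bottom-up (empty subtree = -1):
  height(7) = 1 + max(-1, -1) = 0
  height(30) = 1 + max(-1, -1) = 0
  height(40) = 1 + max(0, -1) = 1
  height(49) = 1 + max(1, -1) = 2
  height(28) = 1 + max(0, 2) = 3
Height = 3


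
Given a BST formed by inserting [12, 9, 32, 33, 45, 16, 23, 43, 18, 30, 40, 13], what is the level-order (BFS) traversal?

Tree insertion order: [12, 9, 32, 33, 45, 16, 23, 43, 18, 30, 40, 13]
Tree (level-order array): [12, 9, 32, None, None, 16, 33, 13, 23, None, 45, None, None, 18, 30, 43, None, None, None, None, None, 40]
BFS from the root, enqueuing left then right child of each popped node:
  queue [12] -> pop 12, enqueue [9, 32], visited so far: [12]
  queue [9, 32] -> pop 9, enqueue [none], visited so far: [12, 9]
  queue [32] -> pop 32, enqueue [16, 33], visited so far: [12, 9, 32]
  queue [16, 33] -> pop 16, enqueue [13, 23], visited so far: [12, 9, 32, 16]
  queue [33, 13, 23] -> pop 33, enqueue [45], visited so far: [12, 9, 32, 16, 33]
  queue [13, 23, 45] -> pop 13, enqueue [none], visited so far: [12, 9, 32, 16, 33, 13]
  queue [23, 45] -> pop 23, enqueue [18, 30], visited so far: [12, 9, 32, 16, 33, 13, 23]
  queue [45, 18, 30] -> pop 45, enqueue [43], visited so far: [12, 9, 32, 16, 33, 13, 23, 45]
  queue [18, 30, 43] -> pop 18, enqueue [none], visited so far: [12, 9, 32, 16, 33, 13, 23, 45, 18]
  queue [30, 43] -> pop 30, enqueue [none], visited so far: [12, 9, 32, 16, 33, 13, 23, 45, 18, 30]
  queue [43] -> pop 43, enqueue [40], visited so far: [12, 9, 32, 16, 33, 13, 23, 45, 18, 30, 43]
  queue [40] -> pop 40, enqueue [none], visited so far: [12, 9, 32, 16, 33, 13, 23, 45, 18, 30, 43, 40]
Result: [12, 9, 32, 16, 33, 13, 23, 45, 18, 30, 43, 40]


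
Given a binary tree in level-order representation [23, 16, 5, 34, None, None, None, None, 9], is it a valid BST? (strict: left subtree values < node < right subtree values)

Level-order array: [23, 16, 5, 34, None, None, None, None, 9]
Validate using subtree bounds (lo, hi): at each node, require lo < value < hi,
then recurse left with hi=value and right with lo=value.
Preorder trace (stopping at first violation):
  at node 23 with bounds (-inf, +inf): OK
  at node 16 with bounds (-inf, 23): OK
  at node 34 with bounds (-inf, 16): VIOLATION
Node 34 violates its bound: not (-inf < 34 < 16).
Result: Not a valid BST


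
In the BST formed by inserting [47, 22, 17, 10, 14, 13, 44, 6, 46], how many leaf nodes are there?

Tree built from: [47, 22, 17, 10, 14, 13, 44, 6, 46]
Tree (level-order array): [47, 22, None, 17, 44, 10, None, None, 46, 6, 14, None, None, None, None, 13]
Rule: A leaf has 0 children.
Per-node child counts:
  node 47: 1 child(ren)
  node 22: 2 child(ren)
  node 17: 1 child(ren)
  node 10: 2 child(ren)
  node 6: 0 child(ren)
  node 14: 1 child(ren)
  node 13: 0 child(ren)
  node 44: 1 child(ren)
  node 46: 0 child(ren)
Matching nodes: [6, 13, 46]
Count of leaf nodes: 3


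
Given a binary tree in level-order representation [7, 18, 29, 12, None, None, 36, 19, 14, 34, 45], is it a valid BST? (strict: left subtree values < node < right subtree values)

Level-order array: [7, 18, 29, 12, None, None, 36, 19, 14, 34, 45]
Validate using subtree bounds (lo, hi): at each node, require lo < value < hi,
then recurse left with hi=value and right with lo=value.
Preorder trace (stopping at first violation):
  at node 7 with bounds (-inf, +inf): OK
  at node 18 with bounds (-inf, 7): VIOLATION
Node 18 violates its bound: not (-inf < 18 < 7).
Result: Not a valid BST


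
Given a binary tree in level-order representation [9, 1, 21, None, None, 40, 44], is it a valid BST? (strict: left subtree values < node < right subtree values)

Level-order array: [9, 1, 21, None, None, 40, 44]
Validate using subtree bounds (lo, hi): at each node, require lo < value < hi,
then recurse left with hi=value and right with lo=value.
Preorder trace (stopping at first violation):
  at node 9 with bounds (-inf, +inf): OK
  at node 1 with bounds (-inf, 9): OK
  at node 21 with bounds (9, +inf): OK
  at node 40 with bounds (9, 21): VIOLATION
Node 40 violates its bound: not (9 < 40 < 21).
Result: Not a valid BST


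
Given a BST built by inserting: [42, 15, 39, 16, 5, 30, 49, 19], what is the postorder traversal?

Tree insertion order: [42, 15, 39, 16, 5, 30, 49, 19]
Tree (level-order array): [42, 15, 49, 5, 39, None, None, None, None, 16, None, None, 30, 19]
Postorder traversal: [5, 19, 30, 16, 39, 15, 49, 42]


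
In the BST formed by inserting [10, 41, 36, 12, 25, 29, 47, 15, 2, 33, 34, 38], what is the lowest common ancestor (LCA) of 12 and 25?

Tree insertion order: [10, 41, 36, 12, 25, 29, 47, 15, 2, 33, 34, 38]
Tree (level-order array): [10, 2, 41, None, None, 36, 47, 12, 38, None, None, None, 25, None, None, 15, 29, None, None, None, 33, None, 34]
In a BST, the LCA of p=12, q=25 is the first node v on the
root-to-leaf path with p <= v <= q (go left if both < v, right if both > v).
Walk from root:
  at 10: both 12 and 25 > 10, go right
  at 41: both 12 and 25 < 41, go left
  at 36: both 12 and 25 < 36, go left
  at 12: 12 <= 12 <= 25, this is the LCA
LCA = 12


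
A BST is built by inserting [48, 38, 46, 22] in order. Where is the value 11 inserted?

Starting tree (level order): [48, 38, None, 22, 46]
Insertion path: 48 -> 38 -> 22
Result: insert 11 as left child of 22
Final tree (level order): [48, 38, None, 22, 46, 11]


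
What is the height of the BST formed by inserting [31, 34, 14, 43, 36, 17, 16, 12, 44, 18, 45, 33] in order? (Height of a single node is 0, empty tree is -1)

Insertion order: [31, 34, 14, 43, 36, 17, 16, 12, 44, 18, 45, 33]
Tree (level-order array): [31, 14, 34, 12, 17, 33, 43, None, None, 16, 18, None, None, 36, 44, None, None, None, None, None, None, None, 45]
Compute height bottom-up (empty subtree = -1):
  height(12) = 1 + max(-1, -1) = 0
  height(16) = 1 + max(-1, -1) = 0
  height(18) = 1 + max(-1, -1) = 0
  height(17) = 1 + max(0, 0) = 1
  height(14) = 1 + max(0, 1) = 2
  height(33) = 1 + max(-1, -1) = 0
  height(36) = 1 + max(-1, -1) = 0
  height(45) = 1 + max(-1, -1) = 0
  height(44) = 1 + max(-1, 0) = 1
  height(43) = 1 + max(0, 1) = 2
  height(34) = 1 + max(0, 2) = 3
  height(31) = 1 + max(2, 3) = 4
Height = 4


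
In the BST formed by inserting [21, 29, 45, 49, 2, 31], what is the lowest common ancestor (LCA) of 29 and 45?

Tree insertion order: [21, 29, 45, 49, 2, 31]
Tree (level-order array): [21, 2, 29, None, None, None, 45, 31, 49]
In a BST, the LCA of p=29, q=45 is the first node v on the
root-to-leaf path with p <= v <= q (go left if both < v, right if both > v).
Walk from root:
  at 21: both 29 and 45 > 21, go right
  at 29: 29 <= 29 <= 45, this is the LCA
LCA = 29


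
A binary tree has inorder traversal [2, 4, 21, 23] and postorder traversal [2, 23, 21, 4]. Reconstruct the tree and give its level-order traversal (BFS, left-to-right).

Inorder:   [2, 4, 21, 23]
Postorder: [2, 23, 21, 4]
Algorithm: postorder visits root last, so walk postorder right-to-left;
each value is the root of the current inorder slice — split it at that
value, recurse on the right subtree first, then the left.
Recursive splits:
  root=4; inorder splits into left=[2], right=[21, 23]
  root=21; inorder splits into left=[], right=[23]
  root=23; inorder splits into left=[], right=[]
  root=2; inorder splits into left=[], right=[]
Reconstructed level-order: [4, 2, 21, 23]


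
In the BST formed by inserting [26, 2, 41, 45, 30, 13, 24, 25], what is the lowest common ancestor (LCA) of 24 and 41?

Tree insertion order: [26, 2, 41, 45, 30, 13, 24, 25]
Tree (level-order array): [26, 2, 41, None, 13, 30, 45, None, 24, None, None, None, None, None, 25]
In a BST, the LCA of p=24, q=41 is the first node v on the
root-to-leaf path with p <= v <= q (go left if both < v, right if both > v).
Walk from root:
  at 26: 24 <= 26 <= 41, this is the LCA
LCA = 26


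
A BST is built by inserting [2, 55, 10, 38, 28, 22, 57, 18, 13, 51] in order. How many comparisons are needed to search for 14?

Search path for 14: 2 -> 55 -> 10 -> 38 -> 28 -> 22 -> 18 -> 13
Found: False
Comparisons: 8


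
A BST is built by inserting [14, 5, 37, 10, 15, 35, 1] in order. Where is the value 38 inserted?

Starting tree (level order): [14, 5, 37, 1, 10, 15, None, None, None, None, None, None, 35]
Insertion path: 14 -> 37
Result: insert 38 as right child of 37
Final tree (level order): [14, 5, 37, 1, 10, 15, 38, None, None, None, None, None, 35]


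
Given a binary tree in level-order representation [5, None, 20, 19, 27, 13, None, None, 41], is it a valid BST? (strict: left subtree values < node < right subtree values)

Level-order array: [5, None, 20, 19, 27, 13, None, None, 41]
Validate using subtree bounds (lo, hi): at each node, require lo < value < hi,
then recurse left with hi=value and right with lo=value.
Preorder trace (stopping at first violation):
  at node 5 with bounds (-inf, +inf): OK
  at node 20 with bounds (5, +inf): OK
  at node 19 with bounds (5, 20): OK
  at node 13 with bounds (5, 19): OK
  at node 27 with bounds (20, +inf): OK
  at node 41 with bounds (27, +inf): OK
No violation found at any node.
Result: Valid BST


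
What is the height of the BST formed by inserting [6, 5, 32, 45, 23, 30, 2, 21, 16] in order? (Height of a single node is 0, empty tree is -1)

Insertion order: [6, 5, 32, 45, 23, 30, 2, 21, 16]
Tree (level-order array): [6, 5, 32, 2, None, 23, 45, None, None, 21, 30, None, None, 16]
Compute height bottom-up (empty subtree = -1):
  height(2) = 1 + max(-1, -1) = 0
  height(5) = 1 + max(0, -1) = 1
  height(16) = 1 + max(-1, -1) = 0
  height(21) = 1 + max(0, -1) = 1
  height(30) = 1 + max(-1, -1) = 0
  height(23) = 1 + max(1, 0) = 2
  height(45) = 1 + max(-1, -1) = 0
  height(32) = 1 + max(2, 0) = 3
  height(6) = 1 + max(1, 3) = 4
Height = 4


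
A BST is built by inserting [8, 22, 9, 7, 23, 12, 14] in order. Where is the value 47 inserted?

Starting tree (level order): [8, 7, 22, None, None, 9, 23, None, 12, None, None, None, 14]
Insertion path: 8 -> 22 -> 23
Result: insert 47 as right child of 23
Final tree (level order): [8, 7, 22, None, None, 9, 23, None, 12, None, 47, None, 14]


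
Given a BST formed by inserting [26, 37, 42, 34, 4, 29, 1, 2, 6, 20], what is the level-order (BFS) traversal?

Tree insertion order: [26, 37, 42, 34, 4, 29, 1, 2, 6, 20]
Tree (level-order array): [26, 4, 37, 1, 6, 34, 42, None, 2, None, 20, 29]
BFS from the root, enqueuing left then right child of each popped node:
  queue [26] -> pop 26, enqueue [4, 37], visited so far: [26]
  queue [4, 37] -> pop 4, enqueue [1, 6], visited so far: [26, 4]
  queue [37, 1, 6] -> pop 37, enqueue [34, 42], visited so far: [26, 4, 37]
  queue [1, 6, 34, 42] -> pop 1, enqueue [2], visited so far: [26, 4, 37, 1]
  queue [6, 34, 42, 2] -> pop 6, enqueue [20], visited so far: [26, 4, 37, 1, 6]
  queue [34, 42, 2, 20] -> pop 34, enqueue [29], visited so far: [26, 4, 37, 1, 6, 34]
  queue [42, 2, 20, 29] -> pop 42, enqueue [none], visited so far: [26, 4, 37, 1, 6, 34, 42]
  queue [2, 20, 29] -> pop 2, enqueue [none], visited so far: [26, 4, 37, 1, 6, 34, 42, 2]
  queue [20, 29] -> pop 20, enqueue [none], visited so far: [26, 4, 37, 1, 6, 34, 42, 2, 20]
  queue [29] -> pop 29, enqueue [none], visited so far: [26, 4, 37, 1, 6, 34, 42, 2, 20, 29]
Result: [26, 4, 37, 1, 6, 34, 42, 2, 20, 29]


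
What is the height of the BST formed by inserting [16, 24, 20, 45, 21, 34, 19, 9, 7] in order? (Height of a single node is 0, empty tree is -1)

Insertion order: [16, 24, 20, 45, 21, 34, 19, 9, 7]
Tree (level-order array): [16, 9, 24, 7, None, 20, 45, None, None, 19, 21, 34]
Compute height bottom-up (empty subtree = -1):
  height(7) = 1 + max(-1, -1) = 0
  height(9) = 1 + max(0, -1) = 1
  height(19) = 1 + max(-1, -1) = 0
  height(21) = 1 + max(-1, -1) = 0
  height(20) = 1 + max(0, 0) = 1
  height(34) = 1 + max(-1, -1) = 0
  height(45) = 1 + max(0, -1) = 1
  height(24) = 1 + max(1, 1) = 2
  height(16) = 1 + max(1, 2) = 3
Height = 3


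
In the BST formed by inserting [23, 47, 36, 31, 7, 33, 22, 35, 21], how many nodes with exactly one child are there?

Tree built from: [23, 47, 36, 31, 7, 33, 22, 35, 21]
Tree (level-order array): [23, 7, 47, None, 22, 36, None, 21, None, 31, None, None, None, None, 33, None, 35]
Rule: These are nodes with exactly 1 non-null child.
Per-node child counts:
  node 23: 2 child(ren)
  node 7: 1 child(ren)
  node 22: 1 child(ren)
  node 21: 0 child(ren)
  node 47: 1 child(ren)
  node 36: 1 child(ren)
  node 31: 1 child(ren)
  node 33: 1 child(ren)
  node 35: 0 child(ren)
Matching nodes: [7, 22, 47, 36, 31, 33]
Count of nodes with exactly one child: 6


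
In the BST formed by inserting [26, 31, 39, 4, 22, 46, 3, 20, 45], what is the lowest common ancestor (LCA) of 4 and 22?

Tree insertion order: [26, 31, 39, 4, 22, 46, 3, 20, 45]
Tree (level-order array): [26, 4, 31, 3, 22, None, 39, None, None, 20, None, None, 46, None, None, 45]
In a BST, the LCA of p=4, q=22 is the first node v on the
root-to-leaf path with p <= v <= q (go left if both < v, right if both > v).
Walk from root:
  at 26: both 4 and 22 < 26, go left
  at 4: 4 <= 4 <= 22, this is the LCA
LCA = 4


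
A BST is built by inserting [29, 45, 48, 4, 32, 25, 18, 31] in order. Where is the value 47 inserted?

Starting tree (level order): [29, 4, 45, None, 25, 32, 48, 18, None, 31]
Insertion path: 29 -> 45 -> 48
Result: insert 47 as left child of 48
Final tree (level order): [29, 4, 45, None, 25, 32, 48, 18, None, 31, None, 47]


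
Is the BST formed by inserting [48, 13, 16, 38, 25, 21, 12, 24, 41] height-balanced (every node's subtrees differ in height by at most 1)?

Tree (level-order array): [48, 13, None, 12, 16, None, None, None, 38, 25, 41, 21, None, None, None, None, 24]
Definition: a tree is height-balanced if, at every node, |h(left) - h(right)| <= 1 (empty subtree has height -1).
Bottom-up per-node check:
  node 12: h_left=-1, h_right=-1, diff=0 [OK], height=0
  node 24: h_left=-1, h_right=-1, diff=0 [OK], height=0
  node 21: h_left=-1, h_right=0, diff=1 [OK], height=1
  node 25: h_left=1, h_right=-1, diff=2 [FAIL (|1--1|=2 > 1)], height=2
  node 41: h_left=-1, h_right=-1, diff=0 [OK], height=0
  node 38: h_left=2, h_right=0, diff=2 [FAIL (|2-0|=2 > 1)], height=3
  node 16: h_left=-1, h_right=3, diff=4 [FAIL (|-1-3|=4 > 1)], height=4
  node 13: h_left=0, h_right=4, diff=4 [FAIL (|0-4|=4 > 1)], height=5
  node 48: h_left=5, h_right=-1, diff=6 [FAIL (|5--1|=6 > 1)], height=6
Node 25 violates the condition: |1 - -1| = 2 > 1.
Result: Not balanced


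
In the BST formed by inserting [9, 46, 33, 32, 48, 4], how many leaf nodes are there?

Tree built from: [9, 46, 33, 32, 48, 4]
Tree (level-order array): [9, 4, 46, None, None, 33, 48, 32]
Rule: A leaf has 0 children.
Per-node child counts:
  node 9: 2 child(ren)
  node 4: 0 child(ren)
  node 46: 2 child(ren)
  node 33: 1 child(ren)
  node 32: 0 child(ren)
  node 48: 0 child(ren)
Matching nodes: [4, 32, 48]
Count of leaf nodes: 3


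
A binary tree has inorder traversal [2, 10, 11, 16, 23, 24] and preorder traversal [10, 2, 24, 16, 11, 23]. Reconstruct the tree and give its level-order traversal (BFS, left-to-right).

Inorder:  [2, 10, 11, 16, 23, 24]
Preorder: [10, 2, 24, 16, 11, 23]
Algorithm: preorder visits root first, so consume preorder in order;
for each root, split the current inorder slice at that value into
left-subtree inorder and right-subtree inorder, then recurse.
Recursive splits:
  root=10; inorder splits into left=[2], right=[11, 16, 23, 24]
  root=2; inorder splits into left=[], right=[]
  root=24; inorder splits into left=[11, 16, 23], right=[]
  root=16; inorder splits into left=[11], right=[23]
  root=11; inorder splits into left=[], right=[]
  root=23; inorder splits into left=[], right=[]
Reconstructed level-order: [10, 2, 24, 16, 11, 23]


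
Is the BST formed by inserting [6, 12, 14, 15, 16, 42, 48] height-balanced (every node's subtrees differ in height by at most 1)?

Tree (level-order array): [6, None, 12, None, 14, None, 15, None, 16, None, 42, None, 48]
Definition: a tree is height-balanced if, at every node, |h(left) - h(right)| <= 1 (empty subtree has height -1).
Bottom-up per-node check:
  node 48: h_left=-1, h_right=-1, diff=0 [OK], height=0
  node 42: h_left=-1, h_right=0, diff=1 [OK], height=1
  node 16: h_left=-1, h_right=1, diff=2 [FAIL (|-1-1|=2 > 1)], height=2
  node 15: h_left=-1, h_right=2, diff=3 [FAIL (|-1-2|=3 > 1)], height=3
  node 14: h_left=-1, h_right=3, diff=4 [FAIL (|-1-3|=4 > 1)], height=4
  node 12: h_left=-1, h_right=4, diff=5 [FAIL (|-1-4|=5 > 1)], height=5
  node 6: h_left=-1, h_right=5, diff=6 [FAIL (|-1-5|=6 > 1)], height=6
Node 16 violates the condition: |-1 - 1| = 2 > 1.
Result: Not balanced


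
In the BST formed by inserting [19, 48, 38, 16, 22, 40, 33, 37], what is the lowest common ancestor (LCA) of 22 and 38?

Tree insertion order: [19, 48, 38, 16, 22, 40, 33, 37]
Tree (level-order array): [19, 16, 48, None, None, 38, None, 22, 40, None, 33, None, None, None, 37]
In a BST, the LCA of p=22, q=38 is the first node v on the
root-to-leaf path with p <= v <= q (go left if both < v, right if both > v).
Walk from root:
  at 19: both 22 and 38 > 19, go right
  at 48: both 22 and 38 < 48, go left
  at 38: 22 <= 38 <= 38, this is the LCA
LCA = 38


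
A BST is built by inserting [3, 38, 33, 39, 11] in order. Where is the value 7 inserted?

Starting tree (level order): [3, None, 38, 33, 39, 11]
Insertion path: 3 -> 38 -> 33 -> 11
Result: insert 7 as left child of 11
Final tree (level order): [3, None, 38, 33, 39, 11, None, None, None, 7]


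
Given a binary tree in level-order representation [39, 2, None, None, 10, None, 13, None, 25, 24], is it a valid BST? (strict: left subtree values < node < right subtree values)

Level-order array: [39, 2, None, None, 10, None, 13, None, 25, 24]
Validate using subtree bounds (lo, hi): at each node, require lo < value < hi,
then recurse left with hi=value and right with lo=value.
Preorder trace (stopping at first violation):
  at node 39 with bounds (-inf, +inf): OK
  at node 2 with bounds (-inf, 39): OK
  at node 10 with bounds (2, 39): OK
  at node 13 with bounds (10, 39): OK
  at node 25 with bounds (13, 39): OK
  at node 24 with bounds (13, 25): OK
No violation found at any node.
Result: Valid BST


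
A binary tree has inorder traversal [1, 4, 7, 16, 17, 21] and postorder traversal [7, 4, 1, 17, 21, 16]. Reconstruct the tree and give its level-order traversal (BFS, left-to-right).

Inorder:   [1, 4, 7, 16, 17, 21]
Postorder: [7, 4, 1, 17, 21, 16]
Algorithm: postorder visits root last, so walk postorder right-to-left;
each value is the root of the current inorder slice — split it at that
value, recurse on the right subtree first, then the left.
Recursive splits:
  root=16; inorder splits into left=[1, 4, 7], right=[17, 21]
  root=21; inorder splits into left=[17], right=[]
  root=17; inorder splits into left=[], right=[]
  root=1; inorder splits into left=[], right=[4, 7]
  root=4; inorder splits into left=[], right=[7]
  root=7; inorder splits into left=[], right=[]
Reconstructed level-order: [16, 1, 21, 4, 17, 7]


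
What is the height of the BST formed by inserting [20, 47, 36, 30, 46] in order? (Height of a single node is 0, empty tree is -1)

Insertion order: [20, 47, 36, 30, 46]
Tree (level-order array): [20, None, 47, 36, None, 30, 46]
Compute height bottom-up (empty subtree = -1):
  height(30) = 1 + max(-1, -1) = 0
  height(46) = 1 + max(-1, -1) = 0
  height(36) = 1 + max(0, 0) = 1
  height(47) = 1 + max(1, -1) = 2
  height(20) = 1 + max(-1, 2) = 3
Height = 3


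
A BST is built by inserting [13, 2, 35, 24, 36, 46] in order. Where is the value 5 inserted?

Starting tree (level order): [13, 2, 35, None, None, 24, 36, None, None, None, 46]
Insertion path: 13 -> 2
Result: insert 5 as right child of 2
Final tree (level order): [13, 2, 35, None, 5, 24, 36, None, None, None, None, None, 46]


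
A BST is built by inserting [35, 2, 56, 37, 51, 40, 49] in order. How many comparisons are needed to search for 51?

Search path for 51: 35 -> 56 -> 37 -> 51
Found: True
Comparisons: 4


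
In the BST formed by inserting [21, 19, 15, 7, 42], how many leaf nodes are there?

Tree built from: [21, 19, 15, 7, 42]
Tree (level-order array): [21, 19, 42, 15, None, None, None, 7]
Rule: A leaf has 0 children.
Per-node child counts:
  node 21: 2 child(ren)
  node 19: 1 child(ren)
  node 15: 1 child(ren)
  node 7: 0 child(ren)
  node 42: 0 child(ren)
Matching nodes: [7, 42]
Count of leaf nodes: 2


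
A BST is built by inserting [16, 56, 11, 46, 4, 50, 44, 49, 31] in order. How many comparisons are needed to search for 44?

Search path for 44: 16 -> 56 -> 46 -> 44
Found: True
Comparisons: 4


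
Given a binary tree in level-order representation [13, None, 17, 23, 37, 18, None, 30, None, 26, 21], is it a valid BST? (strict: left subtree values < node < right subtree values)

Level-order array: [13, None, 17, 23, 37, 18, None, 30, None, 26, 21]
Validate using subtree bounds (lo, hi): at each node, require lo < value < hi,
then recurse left with hi=value and right with lo=value.
Preorder trace (stopping at first violation):
  at node 13 with bounds (-inf, +inf): OK
  at node 17 with bounds (13, +inf): OK
  at node 23 with bounds (13, 17): VIOLATION
Node 23 violates its bound: not (13 < 23 < 17).
Result: Not a valid BST


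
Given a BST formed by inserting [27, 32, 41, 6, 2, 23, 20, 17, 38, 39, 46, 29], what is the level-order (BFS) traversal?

Tree insertion order: [27, 32, 41, 6, 2, 23, 20, 17, 38, 39, 46, 29]
Tree (level-order array): [27, 6, 32, 2, 23, 29, 41, None, None, 20, None, None, None, 38, 46, 17, None, None, 39]
BFS from the root, enqueuing left then right child of each popped node:
  queue [27] -> pop 27, enqueue [6, 32], visited so far: [27]
  queue [6, 32] -> pop 6, enqueue [2, 23], visited so far: [27, 6]
  queue [32, 2, 23] -> pop 32, enqueue [29, 41], visited so far: [27, 6, 32]
  queue [2, 23, 29, 41] -> pop 2, enqueue [none], visited so far: [27, 6, 32, 2]
  queue [23, 29, 41] -> pop 23, enqueue [20], visited so far: [27, 6, 32, 2, 23]
  queue [29, 41, 20] -> pop 29, enqueue [none], visited so far: [27, 6, 32, 2, 23, 29]
  queue [41, 20] -> pop 41, enqueue [38, 46], visited so far: [27, 6, 32, 2, 23, 29, 41]
  queue [20, 38, 46] -> pop 20, enqueue [17], visited so far: [27, 6, 32, 2, 23, 29, 41, 20]
  queue [38, 46, 17] -> pop 38, enqueue [39], visited so far: [27, 6, 32, 2, 23, 29, 41, 20, 38]
  queue [46, 17, 39] -> pop 46, enqueue [none], visited so far: [27, 6, 32, 2, 23, 29, 41, 20, 38, 46]
  queue [17, 39] -> pop 17, enqueue [none], visited so far: [27, 6, 32, 2, 23, 29, 41, 20, 38, 46, 17]
  queue [39] -> pop 39, enqueue [none], visited so far: [27, 6, 32, 2, 23, 29, 41, 20, 38, 46, 17, 39]
Result: [27, 6, 32, 2, 23, 29, 41, 20, 38, 46, 17, 39]


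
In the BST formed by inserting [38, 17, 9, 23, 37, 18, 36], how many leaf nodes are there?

Tree built from: [38, 17, 9, 23, 37, 18, 36]
Tree (level-order array): [38, 17, None, 9, 23, None, None, 18, 37, None, None, 36]
Rule: A leaf has 0 children.
Per-node child counts:
  node 38: 1 child(ren)
  node 17: 2 child(ren)
  node 9: 0 child(ren)
  node 23: 2 child(ren)
  node 18: 0 child(ren)
  node 37: 1 child(ren)
  node 36: 0 child(ren)
Matching nodes: [9, 18, 36]
Count of leaf nodes: 3


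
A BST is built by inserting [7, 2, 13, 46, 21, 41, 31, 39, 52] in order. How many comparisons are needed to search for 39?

Search path for 39: 7 -> 13 -> 46 -> 21 -> 41 -> 31 -> 39
Found: True
Comparisons: 7


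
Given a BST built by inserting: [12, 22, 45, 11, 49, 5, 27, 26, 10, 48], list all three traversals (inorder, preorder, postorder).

Tree insertion order: [12, 22, 45, 11, 49, 5, 27, 26, 10, 48]
Tree (level-order array): [12, 11, 22, 5, None, None, 45, None, 10, 27, 49, None, None, 26, None, 48]
Inorder (L, root, R): [5, 10, 11, 12, 22, 26, 27, 45, 48, 49]
Preorder (root, L, R): [12, 11, 5, 10, 22, 45, 27, 26, 49, 48]
Postorder (L, R, root): [10, 5, 11, 26, 27, 48, 49, 45, 22, 12]


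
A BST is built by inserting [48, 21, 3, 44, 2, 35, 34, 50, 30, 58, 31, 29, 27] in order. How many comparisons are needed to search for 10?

Search path for 10: 48 -> 21 -> 3
Found: False
Comparisons: 3


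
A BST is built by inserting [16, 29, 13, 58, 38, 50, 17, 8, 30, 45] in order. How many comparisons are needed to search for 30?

Search path for 30: 16 -> 29 -> 58 -> 38 -> 30
Found: True
Comparisons: 5


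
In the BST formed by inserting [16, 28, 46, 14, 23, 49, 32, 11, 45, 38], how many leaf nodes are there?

Tree built from: [16, 28, 46, 14, 23, 49, 32, 11, 45, 38]
Tree (level-order array): [16, 14, 28, 11, None, 23, 46, None, None, None, None, 32, 49, None, 45, None, None, 38]
Rule: A leaf has 0 children.
Per-node child counts:
  node 16: 2 child(ren)
  node 14: 1 child(ren)
  node 11: 0 child(ren)
  node 28: 2 child(ren)
  node 23: 0 child(ren)
  node 46: 2 child(ren)
  node 32: 1 child(ren)
  node 45: 1 child(ren)
  node 38: 0 child(ren)
  node 49: 0 child(ren)
Matching nodes: [11, 23, 38, 49]
Count of leaf nodes: 4


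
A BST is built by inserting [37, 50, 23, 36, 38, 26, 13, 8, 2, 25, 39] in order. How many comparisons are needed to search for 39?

Search path for 39: 37 -> 50 -> 38 -> 39
Found: True
Comparisons: 4


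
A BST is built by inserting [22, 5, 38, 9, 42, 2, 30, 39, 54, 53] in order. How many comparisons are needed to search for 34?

Search path for 34: 22 -> 38 -> 30
Found: False
Comparisons: 3


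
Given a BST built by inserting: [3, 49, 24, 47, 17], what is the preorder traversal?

Tree insertion order: [3, 49, 24, 47, 17]
Tree (level-order array): [3, None, 49, 24, None, 17, 47]
Preorder traversal: [3, 49, 24, 17, 47]
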